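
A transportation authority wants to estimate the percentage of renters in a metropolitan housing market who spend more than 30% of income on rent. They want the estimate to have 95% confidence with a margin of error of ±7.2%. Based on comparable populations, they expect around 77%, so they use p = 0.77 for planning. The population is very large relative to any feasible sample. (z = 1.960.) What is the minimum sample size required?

With p = 0.77, p(1−p) = 0.1771.
n = z²·p(1−p)/E² = 1.960² × 0.1771 / 0.072² = 3.8416 × 0.1771 / 0.005184 ≈ 131.24.
Rounding up gives n = 132.

132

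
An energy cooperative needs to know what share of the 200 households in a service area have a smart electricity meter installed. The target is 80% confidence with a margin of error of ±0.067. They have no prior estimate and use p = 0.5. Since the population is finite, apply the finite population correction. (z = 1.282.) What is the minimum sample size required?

Unadjusted: n₀ = 1.282² × 0.50 × 0.50 / 0.067² ≈ 91.53, so n₀ = 92.
Finite population correction with N = 200: n = n₀ / (1 + (n₀−1)/N) = 92 / (1 + 91/200) = 92 / 1.4550 ≈ 63.23.
Rounding up, n = 64.

64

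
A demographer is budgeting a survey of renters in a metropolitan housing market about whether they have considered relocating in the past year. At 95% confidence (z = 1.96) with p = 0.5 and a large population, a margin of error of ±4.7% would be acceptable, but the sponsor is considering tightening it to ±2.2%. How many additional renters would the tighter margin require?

1550

At ±4.7%: n = 1.96² × 0.2500 / 0.047² ≈ 434.77 → 435.
At ±2.2%: n = 1.96² × 0.2500 / 0.022² ≈ 1984.30 → 1985.
Additional respondents: 1985 − 435 = 1550.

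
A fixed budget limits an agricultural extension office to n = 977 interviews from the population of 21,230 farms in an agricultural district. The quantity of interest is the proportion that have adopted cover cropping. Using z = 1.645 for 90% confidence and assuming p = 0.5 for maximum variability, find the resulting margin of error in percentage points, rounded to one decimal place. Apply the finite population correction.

2.6

Finite-population factor: (N−n)/(N−1) = (21230−977)/(21230−1) = 0.9540.
SE(p̂) = √[p(1−p)/n · (N−n)/(N−1)] = √[0.2500/977 × 0.9540] = 0.01562.
E = z × SE = 1.645 × 0.01562 = 0.02570 ≈ 2.6 percentage points.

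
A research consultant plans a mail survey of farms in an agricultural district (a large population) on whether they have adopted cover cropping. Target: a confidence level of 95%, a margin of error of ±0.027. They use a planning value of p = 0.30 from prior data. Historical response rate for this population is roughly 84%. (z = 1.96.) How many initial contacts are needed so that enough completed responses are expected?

Completed interviews needed: n₀ = 1.96² × 0.2100 / 0.027² ≈ 1106.63 → 1107.
At an 84% response rate, contacts needed = 1107 / 0.84 ≈ 1317.86 → 1318.

1318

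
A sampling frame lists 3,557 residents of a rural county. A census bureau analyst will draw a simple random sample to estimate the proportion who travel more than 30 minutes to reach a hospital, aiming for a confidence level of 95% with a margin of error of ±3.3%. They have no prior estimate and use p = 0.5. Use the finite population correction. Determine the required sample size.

707

For 95% confidence, z = 1.96.
Unadjusted: n₀ = 1.96² × 0.50 × 0.50 / 0.033² ≈ 881.91, so n₀ = 882.
Finite population correction with N = 3,557: n = n₀ / (1 + (n₀−1)/N) = 882 / (1 + 881/3557) = 882 / 1.2477 ≈ 706.91.
Rounding up, n = 707.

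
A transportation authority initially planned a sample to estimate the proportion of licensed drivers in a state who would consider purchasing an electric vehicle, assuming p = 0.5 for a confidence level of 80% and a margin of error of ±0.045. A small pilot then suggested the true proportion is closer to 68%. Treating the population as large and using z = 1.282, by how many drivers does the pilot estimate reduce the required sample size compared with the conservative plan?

Conservative (p = 0.5): n = 1.282² × 0.25 / 0.045² ≈ 202.90 → 203.
Using p = 0.68: p(1−p) = 0.2176, so n = 1.282² × 0.2176 / 0.045² ≈ 176.61 → 177.
Reduction: 203 − 177 = 26.

26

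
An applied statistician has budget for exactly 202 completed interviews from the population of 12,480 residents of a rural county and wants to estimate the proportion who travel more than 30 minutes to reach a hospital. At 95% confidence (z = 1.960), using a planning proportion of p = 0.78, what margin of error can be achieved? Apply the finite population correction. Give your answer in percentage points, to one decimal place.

Finite-population factor: (N−n)/(N−1) = (12480−202)/(12480−1) = 0.9839.
SE(p̂) = √[p(1−p)/n · (N−n)/(N−1)] = √[0.1716/202 × 0.9839] = 0.02891.
E = z × SE = 1.960 × 0.02891 = 0.05666 ≈ 5.7 percentage points.

5.7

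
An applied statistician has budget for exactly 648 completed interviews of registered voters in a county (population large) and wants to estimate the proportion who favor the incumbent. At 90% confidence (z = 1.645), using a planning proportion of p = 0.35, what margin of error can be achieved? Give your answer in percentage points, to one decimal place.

3.1

SE(p̂) = √[p(1−p)/n] = √[0.2275/648] = 0.01874.
E = z × SE = 1.645 × 0.01874 = 0.03082, or 3.1 percentage points.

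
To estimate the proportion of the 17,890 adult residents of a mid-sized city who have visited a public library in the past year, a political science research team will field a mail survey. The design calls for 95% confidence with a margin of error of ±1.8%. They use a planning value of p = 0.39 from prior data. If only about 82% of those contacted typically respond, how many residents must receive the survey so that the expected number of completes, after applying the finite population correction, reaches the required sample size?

2972

For 95% confidence, z = 1.96.
Completed interviews needed (unadjusted): n₀ = 1.96² × 0.2379 / 0.018² ≈ 2820.73 → 2821.
FPC for N = 17,890: n = 2821 / (1 + 2820/17890) = 2821 / 1.1576 ≈ 2436.88 → 2437.
At an 82% response rate, contacts needed = 2437 / 0.82 ≈ 2971.95 → 2972.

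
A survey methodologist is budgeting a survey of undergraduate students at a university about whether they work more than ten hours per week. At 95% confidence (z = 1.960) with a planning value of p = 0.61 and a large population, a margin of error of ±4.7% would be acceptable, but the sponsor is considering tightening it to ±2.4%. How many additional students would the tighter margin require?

At ±4.7%: n = 1.960² × 0.2379 / 0.047² ≈ 413.72 → 414.
At ±2.4%: n = 1.960² × 0.2379 / 0.024² ≈ 1586.66 → 1587.
Additional respondents: 1587 − 414 = 1173.

1173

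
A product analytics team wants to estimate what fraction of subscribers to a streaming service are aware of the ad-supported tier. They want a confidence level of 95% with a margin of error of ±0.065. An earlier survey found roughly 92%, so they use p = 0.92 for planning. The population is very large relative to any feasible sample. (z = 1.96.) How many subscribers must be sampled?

With p = 0.92, p(1−p) = 0.0736.
n = z²·p(1−p)/E² = 1.96² × 0.0736 / 0.065² = 3.8416 × 0.0736 / 0.004225 ≈ 66.92.
Rounding up gives n = 67.

67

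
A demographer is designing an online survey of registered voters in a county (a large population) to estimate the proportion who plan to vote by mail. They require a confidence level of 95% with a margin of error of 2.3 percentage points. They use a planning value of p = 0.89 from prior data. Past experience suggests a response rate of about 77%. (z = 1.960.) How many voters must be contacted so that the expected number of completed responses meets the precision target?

Completed interviews needed: n₀ = 1.960² × 0.0979 / 0.023² ≈ 710.95 → 711.
At a 77% response rate, contacts needed = 711 / 0.77 ≈ 923.38 → 924.

924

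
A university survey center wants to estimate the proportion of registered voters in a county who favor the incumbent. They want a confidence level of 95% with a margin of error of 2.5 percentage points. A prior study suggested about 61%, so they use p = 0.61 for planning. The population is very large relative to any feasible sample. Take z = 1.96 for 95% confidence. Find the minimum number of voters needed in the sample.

With p = 0.61, p(1−p) = 0.2379.
n = z²·p(1−p)/E² = 1.96² × 0.2379 / 0.025² = 3.8416 × 0.2379 / 0.000625 ≈ 1462.27.
Rounding up gives n = 1463.

1463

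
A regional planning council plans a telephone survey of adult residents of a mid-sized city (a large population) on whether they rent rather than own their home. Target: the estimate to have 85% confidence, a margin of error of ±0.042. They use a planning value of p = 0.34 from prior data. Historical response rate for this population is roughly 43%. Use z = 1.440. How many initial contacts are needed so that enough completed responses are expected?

614

Completed interviews needed: n₀ = 1.440² × 0.2244 / 0.042² ≈ 263.78 → 264.
At a 43% response rate, contacts needed = 264 / 0.43 ≈ 613.95 → 614.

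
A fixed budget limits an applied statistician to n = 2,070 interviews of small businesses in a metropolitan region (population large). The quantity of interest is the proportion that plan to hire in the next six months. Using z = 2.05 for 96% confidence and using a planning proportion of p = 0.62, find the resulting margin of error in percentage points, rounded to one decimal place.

SE(p̂) = √[p(1−p)/n] = √[0.2356/2070] = 0.01067.
E = z × SE = 2.05 × 0.01067 = 0.02187, or 2.2 percentage points.

2.2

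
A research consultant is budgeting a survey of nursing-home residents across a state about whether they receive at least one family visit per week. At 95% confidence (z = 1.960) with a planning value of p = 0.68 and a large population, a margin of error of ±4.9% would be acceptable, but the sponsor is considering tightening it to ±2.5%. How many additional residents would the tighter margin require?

989

At ±4.9%: n = 1.960² × 0.2176 / 0.049² ≈ 348.16 → 349.
At ±2.5%: n = 1.960² × 0.2176 / 0.025² ≈ 1337.49 → 1338.
Additional respondents: 1338 − 349 = 989.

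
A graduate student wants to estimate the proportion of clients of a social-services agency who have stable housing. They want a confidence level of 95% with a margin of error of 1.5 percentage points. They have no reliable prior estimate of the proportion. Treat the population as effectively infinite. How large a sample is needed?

For 95% confidence, z = 1.96.
With no prior estimate, use p = 0.5, giving p(1−p) = 0.25.
n = z²·p(1−p)/E² = 1.96² × 0.2500 / 0.015² = 3.8416 × 0.2500 / 0.000225 ≈ 4268.44.
Rounding up gives n = 4269.

4269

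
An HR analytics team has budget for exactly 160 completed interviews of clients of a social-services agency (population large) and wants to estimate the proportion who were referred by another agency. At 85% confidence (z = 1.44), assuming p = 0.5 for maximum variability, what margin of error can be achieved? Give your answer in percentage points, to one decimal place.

5.7

SE(p̂) = √[p(1−p)/n] = √[0.2500/160] = 0.03953.
E = z × SE = 1.44 × 0.03953 = 0.05692, or 5.7 percentage points.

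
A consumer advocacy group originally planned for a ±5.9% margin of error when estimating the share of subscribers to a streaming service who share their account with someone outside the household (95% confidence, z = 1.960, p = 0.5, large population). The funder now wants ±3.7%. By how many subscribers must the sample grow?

426

At ±5.9%: n = 1.960² × 0.2500 / 0.059² ≈ 275.90 → 276.
At ±3.7%: n = 1.960² × 0.2500 / 0.037² ≈ 701.53 → 702.
Additional respondents: 702 − 276 = 426.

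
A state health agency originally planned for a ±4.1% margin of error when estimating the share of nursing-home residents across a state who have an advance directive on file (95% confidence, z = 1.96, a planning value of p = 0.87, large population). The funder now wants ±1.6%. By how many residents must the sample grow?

1439

At ±4.1%: n = 1.96² × 0.1131 / 0.041² ≈ 258.47 → 259.
At ±1.6%: n = 1.96² × 0.1131 / 0.016² ≈ 1697.21 → 1698.
Additional respondents: 1698 − 259 = 1439.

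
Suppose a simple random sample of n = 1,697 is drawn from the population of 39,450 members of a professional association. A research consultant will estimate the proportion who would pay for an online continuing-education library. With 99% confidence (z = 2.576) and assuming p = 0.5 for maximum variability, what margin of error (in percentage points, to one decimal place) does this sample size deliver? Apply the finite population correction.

3.1

Finite-population factor: (N−n)/(N−1) = (39450−1697)/(39450−1) = 0.9570.
SE(p̂) = √[p(1−p)/n · (N−n)/(N−1)] = √[0.2500/1697 × 0.9570] = 0.01187.
E = z × SE = 2.576 × 0.01187 = 0.03059 ≈ 3.1 percentage points.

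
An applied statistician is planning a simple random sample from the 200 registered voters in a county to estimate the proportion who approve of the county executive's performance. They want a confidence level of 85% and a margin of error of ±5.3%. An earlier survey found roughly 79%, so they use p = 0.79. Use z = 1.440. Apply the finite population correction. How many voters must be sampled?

77

Unadjusted: n₀ = 1.440² × 0.79 × 0.21 / 0.053² ≈ 122.47, so n₀ = 123.
Finite population correction with N = 200: n = n₀ / (1 + (n₀−1)/N) = 123 / (1 + 122/200) = 123 / 1.6100 ≈ 76.40.
Rounding up, n = 77.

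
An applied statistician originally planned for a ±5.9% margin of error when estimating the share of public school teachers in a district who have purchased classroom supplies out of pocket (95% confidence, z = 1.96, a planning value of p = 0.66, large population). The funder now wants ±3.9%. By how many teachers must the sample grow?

At ±5.9%: n = 1.96² × 0.2244 / 0.059² ≈ 247.65 → 248.
At ±3.9%: n = 1.96² × 0.2244 / 0.039² ≈ 566.77 → 567.
Additional respondents: 567 − 248 = 319.

319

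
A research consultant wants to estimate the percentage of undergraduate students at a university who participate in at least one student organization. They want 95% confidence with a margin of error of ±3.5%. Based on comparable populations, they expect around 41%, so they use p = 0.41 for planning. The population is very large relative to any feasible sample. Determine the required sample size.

759

For 95% confidence, z = 1.960.
With p = 0.41, p(1−p) = 0.2419.
n = z²·p(1−p)/E² = 1.960² × 0.2419 / 0.035² = 3.8416 × 0.2419 / 0.001225 ≈ 758.60.
Rounding up gives n = 759.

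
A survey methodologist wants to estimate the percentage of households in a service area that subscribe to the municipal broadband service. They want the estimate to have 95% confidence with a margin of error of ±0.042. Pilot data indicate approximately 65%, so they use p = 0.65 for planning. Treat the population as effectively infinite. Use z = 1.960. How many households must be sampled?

With p = 0.65, p(1−p) = 0.2275.
n = z²·p(1−p)/E² = 1.960² × 0.2275 / 0.042² = 3.8416 × 0.2275 / 0.001764 ≈ 495.44.
Rounding up gives n = 496.

496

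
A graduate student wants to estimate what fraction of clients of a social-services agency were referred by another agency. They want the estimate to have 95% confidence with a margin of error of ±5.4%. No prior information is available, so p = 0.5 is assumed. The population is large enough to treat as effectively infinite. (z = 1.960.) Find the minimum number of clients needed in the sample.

With p = 0.5, p(1−p) = 0.25.
n = z²·p(1−p)/E² = 1.960² × 0.2500 / 0.054² = 3.8416 × 0.2500 / 0.002916 ≈ 329.36.
Rounding up gives n = 330.

330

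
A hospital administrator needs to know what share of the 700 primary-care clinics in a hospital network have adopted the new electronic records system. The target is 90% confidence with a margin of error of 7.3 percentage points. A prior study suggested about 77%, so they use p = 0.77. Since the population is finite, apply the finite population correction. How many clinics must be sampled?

80

For 90% confidence, z = 1.645.
Unadjusted: n₀ = 1.645² × 0.77 × 0.23 / 0.073² ≈ 89.93, so n₀ = 90.
Finite population correction with N = 700: n = n₀ / (1 + (n₀−1)/N) = 90 / (1 + 89/700) = 90 / 1.1271 ≈ 79.85.
Rounding up, n = 80.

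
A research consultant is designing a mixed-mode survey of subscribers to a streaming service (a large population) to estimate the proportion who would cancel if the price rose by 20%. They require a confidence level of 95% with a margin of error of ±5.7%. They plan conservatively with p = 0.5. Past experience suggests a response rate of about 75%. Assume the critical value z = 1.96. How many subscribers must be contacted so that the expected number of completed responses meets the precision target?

395

Completed interviews needed: n₀ = 1.96² × 0.2500 / 0.057² ≈ 295.60 → 296.
At a 75% response rate, contacts needed = 296 / 0.75 ≈ 394.67 → 395.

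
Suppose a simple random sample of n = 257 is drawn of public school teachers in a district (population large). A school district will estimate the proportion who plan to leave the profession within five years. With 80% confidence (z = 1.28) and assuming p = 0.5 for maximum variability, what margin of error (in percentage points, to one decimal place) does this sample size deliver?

SE(p̂) = √[p(1−p)/n] = √[0.2500/257] = 0.03119.
E = z × SE = 1.28 × 0.03119 = 0.03992, or 4.0 percentage points.

4.0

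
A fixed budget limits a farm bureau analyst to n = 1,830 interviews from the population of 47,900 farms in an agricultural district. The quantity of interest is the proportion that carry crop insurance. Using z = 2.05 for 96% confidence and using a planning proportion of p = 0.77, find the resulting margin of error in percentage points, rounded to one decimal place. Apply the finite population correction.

2.0

Finite-population factor: (N−n)/(N−1) = (47900−1830)/(47900−1) = 0.9618.
SE(p̂) = √[p(1−p)/n · (N−n)/(N−1)] = √[0.1771/1830 × 0.9618] = 0.00965.
E = z × SE = 2.05 × 0.00965 = 0.01978 ≈ 2.0 percentage points.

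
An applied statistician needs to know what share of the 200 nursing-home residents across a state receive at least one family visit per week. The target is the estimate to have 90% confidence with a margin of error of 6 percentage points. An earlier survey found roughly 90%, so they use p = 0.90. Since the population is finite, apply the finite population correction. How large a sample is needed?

For 90% confidence, z = 1.645.
Unadjusted: n₀ = 1.645² × 0.90 × 0.10 / 0.060² ≈ 67.65, so n₀ = 68.
Finite population correction with N = 200: n = n₀ / (1 + (n₀−1)/N) = 68 / (1 + 67/200) = 68 / 1.3350 ≈ 50.94.
Rounding up, n = 51.

51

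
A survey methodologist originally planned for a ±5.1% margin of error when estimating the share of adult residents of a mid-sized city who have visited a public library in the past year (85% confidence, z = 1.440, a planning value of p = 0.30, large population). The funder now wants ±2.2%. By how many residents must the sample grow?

At ±5.1%: n = 1.440² × 0.2100 / 0.051² ≈ 167.42 → 168.
At ±2.2%: n = 1.440² × 0.2100 / 0.022² ≈ 899.70 → 900.
Additional respondents: 900 − 168 = 732.

732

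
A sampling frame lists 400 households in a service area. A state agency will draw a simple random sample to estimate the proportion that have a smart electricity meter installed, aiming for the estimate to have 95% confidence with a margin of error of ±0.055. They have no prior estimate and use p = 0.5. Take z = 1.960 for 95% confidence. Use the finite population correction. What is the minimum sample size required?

178

Unadjusted: n₀ = 1.960² × 0.50 × 0.50 / 0.055² ≈ 317.49, so n₀ = 318.
Finite population correction with N = 400: n = n₀ / (1 + (n₀−1)/N) = 318 / (1 + 317/400) = 318 / 1.7925 ≈ 177.41.
Rounding up, n = 178.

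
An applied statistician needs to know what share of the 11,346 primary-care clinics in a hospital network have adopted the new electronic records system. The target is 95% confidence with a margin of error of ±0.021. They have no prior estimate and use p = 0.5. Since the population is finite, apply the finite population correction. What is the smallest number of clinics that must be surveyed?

For 95% confidence, z = 1.96.
Unadjusted: n₀ = 1.96² × 0.50 × 0.50 / 0.021² ≈ 2177.78, so n₀ = 2178.
Finite population correction with N = 11,346: n = n₀ / (1 + (n₀−1)/N) = 2178 / (1 + 2177/11346) = 2178 / 1.1919 ≈ 1827.37.
Rounding up, n = 1828.

1828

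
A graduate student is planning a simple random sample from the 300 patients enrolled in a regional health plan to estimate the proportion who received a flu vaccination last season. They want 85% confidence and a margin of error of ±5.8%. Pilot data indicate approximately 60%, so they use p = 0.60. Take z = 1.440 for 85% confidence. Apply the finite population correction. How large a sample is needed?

Unadjusted: n₀ = 1.440² × 0.60 × 0.40 / 0.058² ≈ 147.94, so n₀ = 148.
Finite population correction with N = 300: n = n₀ / (1 + (n₀−1)/N) = 148 / (1 + 147/300) = 148 / 1.4900 ≈ 99.33.
Rounding up, n = 100.

100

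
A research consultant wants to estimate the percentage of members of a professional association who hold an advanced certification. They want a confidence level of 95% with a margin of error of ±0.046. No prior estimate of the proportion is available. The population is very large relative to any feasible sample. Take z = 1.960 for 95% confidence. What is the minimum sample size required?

454

With no prior estimate, use p = 0.5, giving p(1−p) = 0.25.
n = z²·p(1−p)/E² = 1.960² × 0.2500 / 0.046² = 3.8416 × 0.2500 / 0.002116 ≈ 453.88.
Rounding up gives n = 454.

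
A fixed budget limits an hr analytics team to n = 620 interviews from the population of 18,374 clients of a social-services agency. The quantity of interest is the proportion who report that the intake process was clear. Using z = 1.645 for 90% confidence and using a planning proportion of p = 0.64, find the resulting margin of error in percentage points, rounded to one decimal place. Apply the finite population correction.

Finite-population factor: (N−n)/(N−1) = (18374−620)/(18374−1) = 0.9663.
SE(p̂) = √[p(1−p)/n · (N−n)/(N−1)] = √[0.2304/620 × 0.9663] = 0.01895.
E = z × SE = 1.645 × 0.01895 = 0.03117 ≈ 3.1 percentage points.

3.1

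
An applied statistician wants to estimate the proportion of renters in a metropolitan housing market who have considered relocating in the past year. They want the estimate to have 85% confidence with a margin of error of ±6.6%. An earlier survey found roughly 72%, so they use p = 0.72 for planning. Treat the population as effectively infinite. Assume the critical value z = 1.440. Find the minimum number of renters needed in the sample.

With p = 0.72, p(1−p) = 0.2016.
n = z²·p(1−p)/E² = 1.440² × 0.2016 / 0.066² = 2.0736 × 0.2016 / 0.004356 ≈ 95.97.
Rounding up gives n = 96.

96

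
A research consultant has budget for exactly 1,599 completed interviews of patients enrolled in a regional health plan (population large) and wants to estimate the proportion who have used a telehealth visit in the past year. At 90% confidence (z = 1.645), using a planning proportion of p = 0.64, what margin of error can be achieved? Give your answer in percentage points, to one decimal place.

SE(p̂) = √[p(1−p)/n] = √[0.2304/1599] = 0.01200.
E = z × SE = 1.645 × 0.01200 = 0.01975, or 2.0 percentage points.

2.0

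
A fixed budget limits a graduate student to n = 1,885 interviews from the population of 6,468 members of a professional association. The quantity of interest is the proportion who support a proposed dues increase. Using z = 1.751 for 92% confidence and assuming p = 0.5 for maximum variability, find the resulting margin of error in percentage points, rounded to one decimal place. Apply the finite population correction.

1.7

Finite-population factor: (N−n)/(N−1) = (6468−1885)/(6468−1) = 0.7087.
SE(p̂) = √[p(1−p)/n · (N−n)/(N−1)] = √[0.2500/1885 × 0.7087] = 0.00969.
E = z × SE = 1.751 × 0.00969 = 0.01698 ≈ 1.7 percentage points.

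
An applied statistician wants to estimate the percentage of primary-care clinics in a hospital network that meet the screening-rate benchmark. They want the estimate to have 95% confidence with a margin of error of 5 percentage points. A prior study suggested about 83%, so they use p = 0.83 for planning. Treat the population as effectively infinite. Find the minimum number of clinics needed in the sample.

217

For 95% confidence, z = 1.960.
With p = 0.83, p(1−p) = 0.1411.
n = z²·p(1−p)/E² = 1.960² × 0.1411 / 0.050² = 3.8416 × 0.1411 / 0.002500 ≈ 216.82.
Rounding up gives n = 217.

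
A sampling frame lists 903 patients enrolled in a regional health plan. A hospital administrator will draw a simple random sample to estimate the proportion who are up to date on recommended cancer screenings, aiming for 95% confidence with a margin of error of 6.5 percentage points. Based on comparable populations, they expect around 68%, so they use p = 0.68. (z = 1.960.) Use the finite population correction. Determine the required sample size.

Unadjusted: n₀ = 1.960² × 0.68 × 0.32 / 0.065² ≈ 197.85, so n₀ = 198.
Finite population correction with N = 903: n = n₀ / (1 + (n₀−1)/N) = 198 / (1 + 197/903) = 198 / 1.2182 ≈ 162.54.
Rounding up, n = 163.

163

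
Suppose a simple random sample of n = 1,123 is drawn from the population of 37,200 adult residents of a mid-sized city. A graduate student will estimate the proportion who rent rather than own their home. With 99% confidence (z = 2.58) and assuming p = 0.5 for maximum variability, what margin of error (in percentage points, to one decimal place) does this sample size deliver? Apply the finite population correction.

3.8

Finite-population factor: (N−n)/(N−1) = (37200−1123)/(37200−1) = 0.9698.
SE(p̂) = √[p(1−p)/n · (N−n)/(N−1)] = √[0.2500/1123 × 0.9698] = 0.01469.
E = z × SE = 2.58 × 0.01469 = 0.03791 ≈ 3.8 percentage points.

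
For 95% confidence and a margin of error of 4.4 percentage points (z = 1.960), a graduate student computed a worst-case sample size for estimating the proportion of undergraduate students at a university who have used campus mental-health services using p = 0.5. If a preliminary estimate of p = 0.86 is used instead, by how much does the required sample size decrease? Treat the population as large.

258

Conservative (p = 0.5): n = 1.960² × 0.25 / 0.044² ≈ 496.07 → 497.
Using p = 0.86: p(1−p) = 0.1204, so n = 1.960² × 0.1204 / 0.044² ≈ 238.91 → 239.
Reduction: 497 − 239 = 258.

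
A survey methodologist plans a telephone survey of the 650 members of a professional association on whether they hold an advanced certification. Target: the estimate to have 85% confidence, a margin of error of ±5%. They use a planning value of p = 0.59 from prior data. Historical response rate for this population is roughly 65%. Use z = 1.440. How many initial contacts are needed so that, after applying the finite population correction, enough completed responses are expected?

Completed interviews needed (unadjusted): n₀ = 1.440² × 0.2419 / 0.050² ≈ 200.64 → 201.
FPC for N = 650: n = 201 / (1 + 200/650) = 201 / 1.3077 ≈ 153.71 → 154.
At a 65% response rate, contacts needed = 154 / 0.65 ≈ 236.92 → 237.

237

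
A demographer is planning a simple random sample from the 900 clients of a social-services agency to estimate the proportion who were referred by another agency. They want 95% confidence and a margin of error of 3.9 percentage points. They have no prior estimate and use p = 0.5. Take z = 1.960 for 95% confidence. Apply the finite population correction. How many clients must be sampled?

372

Unadjusted: n₀ = 1.960² × 0.50 × 0.50 / 0.039² ≈ 631.43, so n₀ = 632.
Finite population correction with N = 900: n = n₀ / (1 + (n₀−1)/N) = 632 / (1 + 631/900) = 632 / 1.7011 ≈ 371.52.
Rounding up, n = 372.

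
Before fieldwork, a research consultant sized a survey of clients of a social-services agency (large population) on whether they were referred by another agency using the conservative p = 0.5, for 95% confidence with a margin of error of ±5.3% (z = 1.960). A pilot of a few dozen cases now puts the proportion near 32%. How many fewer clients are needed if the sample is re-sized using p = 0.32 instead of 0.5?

Conservative (p = 0.5): n = 1.960² × 0.25 / 0.053² ≈ 341.90 → 342.
Using p = 0.32: p(1−p) = 0.2176, so n = 1.960² × 0.2176 / 0.053² ≈ 297.59 → 298.
Reduction: 342 − 298 = 44.

44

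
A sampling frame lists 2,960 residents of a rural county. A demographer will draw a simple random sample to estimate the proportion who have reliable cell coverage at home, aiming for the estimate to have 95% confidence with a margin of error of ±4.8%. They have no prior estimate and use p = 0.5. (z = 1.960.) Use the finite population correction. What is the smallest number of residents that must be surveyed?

Unadjusted: n₀ = 1.960² × 0.50 × 0.50 / 0.048² ≈ 416.84, so n₀ = 417.
Finite population correction with N = 2,960: n = n₀ / (1 + (n₀−1)/N) = 417 / (1 + 416/2960) = 417 / 1.1405 ≈ 365.62.
Rounding up, n = 366.

366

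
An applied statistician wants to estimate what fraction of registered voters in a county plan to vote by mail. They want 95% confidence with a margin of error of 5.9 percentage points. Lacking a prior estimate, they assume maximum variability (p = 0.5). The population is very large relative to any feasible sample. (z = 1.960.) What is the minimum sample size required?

276

With p = 0.5, p(1−p) = 0.25.
n = z²·p(1−p)/E² = 1.960² × 0.2500 / 0.059² = 3.8416 × 0.2500 / 0.003481 ≈ 275.90.
Rounding up gives n = 276.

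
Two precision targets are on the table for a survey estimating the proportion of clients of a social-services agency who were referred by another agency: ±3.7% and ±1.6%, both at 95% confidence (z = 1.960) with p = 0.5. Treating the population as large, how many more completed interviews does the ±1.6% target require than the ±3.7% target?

3050

At ±3.7%: n = 1.960² × 0.2500 / 0.037² ≈ 701.53 → 702.
At ±1.6%: n = 1.960² × 0.2500 / 0.016² ≈ 3751.56 → 3752.
Additional respondents: 3752 − 702 = 3050.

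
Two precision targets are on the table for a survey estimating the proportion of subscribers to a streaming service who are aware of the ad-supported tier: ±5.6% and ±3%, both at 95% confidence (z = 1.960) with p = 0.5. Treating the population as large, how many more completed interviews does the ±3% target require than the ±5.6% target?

At ±5.6%: n = 1.960² × 0.2500 / 0.056² ≈ 306.25 → 307.
At ±3%: n = 1.960² × 0.2500 / 0.030² ≈ 1067.11 → 1068.
Additional respondents: 1068 − 307 = 761.

761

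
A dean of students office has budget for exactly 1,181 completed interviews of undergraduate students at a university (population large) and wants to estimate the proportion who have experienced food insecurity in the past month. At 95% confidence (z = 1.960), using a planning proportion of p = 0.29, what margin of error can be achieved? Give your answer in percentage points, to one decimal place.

SE(p̂) = √[p(1−p)/n] = √[0.2059/1181] = 0.01320.
E = z × SE = 1.960 × 0.01320 = 0.02588, or 2.6 percentage points.

2.6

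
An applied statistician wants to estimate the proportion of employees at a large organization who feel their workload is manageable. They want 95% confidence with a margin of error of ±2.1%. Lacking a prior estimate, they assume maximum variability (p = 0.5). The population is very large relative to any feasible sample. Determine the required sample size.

2178

For 95% confidence, z = 1.960.
With p = 0.5, p(1−p) = 0.25.
n = z²·p(1−p)/E² = 1.960² × 0.2500 / 0.021² = 3.8416 × 0.2500 / 0.000441 ≈ 2177.78.
Rounding up gives n = 2178.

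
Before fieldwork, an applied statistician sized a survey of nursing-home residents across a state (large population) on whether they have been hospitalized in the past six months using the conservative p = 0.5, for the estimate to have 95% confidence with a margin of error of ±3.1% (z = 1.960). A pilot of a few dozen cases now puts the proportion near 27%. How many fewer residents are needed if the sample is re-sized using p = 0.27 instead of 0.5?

Conservative (p = 0.5): n = 1.960² × 0.25 / 0.031² ≈ 999.38 → 1000.
Using p = 0.27: p(1−p) = 0.1971, so n = 1.960² × 0.1971 / 0.031² ≈ 787.91 → 788.
Reduction: 1000 − 788 = 212.

212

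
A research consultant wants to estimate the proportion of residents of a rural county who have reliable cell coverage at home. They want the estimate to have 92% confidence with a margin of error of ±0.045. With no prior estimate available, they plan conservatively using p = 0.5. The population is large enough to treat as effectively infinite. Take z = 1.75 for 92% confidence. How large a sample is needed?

With p = 0.5, p(1−p) = 0.25.
n = z²·p(1−p)/E² = 1.75² × 0.2500 / 0.045² = 3.0625 × 0.2500 / 0.002025 ≈ 378.09.
Rounding up gives n = 379.

379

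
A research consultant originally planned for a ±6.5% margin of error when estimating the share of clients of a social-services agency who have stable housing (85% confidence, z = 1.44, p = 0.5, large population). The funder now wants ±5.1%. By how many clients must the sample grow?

At ±6.5%: n = 1.44² × 0.2500 / 0.065² ≈ 122.70 → 123.
At ±5.1%: n = 1.44² × 0.2500 / 0.051² ≈ 199.31 → 200.
Additional respondents: 200 − 123 = 77.

77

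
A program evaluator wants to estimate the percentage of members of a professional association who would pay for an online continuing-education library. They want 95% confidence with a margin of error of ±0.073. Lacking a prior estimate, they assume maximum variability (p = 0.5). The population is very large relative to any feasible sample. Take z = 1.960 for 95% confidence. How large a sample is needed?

181

With p = 0.5, p(1−p) = 0.25.
n = z²·p(1−p)/E² = 1.960² × 0.2500 / 0.073² = 3.8416 × 0.2500 / 0.005329 ≈ 180.22.
Rounding up gives n = 181.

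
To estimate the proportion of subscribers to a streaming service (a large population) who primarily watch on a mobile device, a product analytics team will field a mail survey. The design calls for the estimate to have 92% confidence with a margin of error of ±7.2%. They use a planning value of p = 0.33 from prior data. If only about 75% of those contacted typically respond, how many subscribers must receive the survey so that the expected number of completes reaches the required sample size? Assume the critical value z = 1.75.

175

Completed interviews needed: n₀ = 1.75² × 0.2211 / 0.072² ≈ 130.62 → 131.
At a 75% response rate, contacts needed = 131 / 0.75 ≈ 174.67 → 175.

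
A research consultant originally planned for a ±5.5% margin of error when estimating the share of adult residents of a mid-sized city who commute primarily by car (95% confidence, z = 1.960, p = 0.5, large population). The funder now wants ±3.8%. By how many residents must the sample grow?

348

At ±5.5%: n = 1.960² × 0.2500 / 0.055² ≈ 317.49 → 318.
At ±3.8%: n = 1.960² × 0.2500 / 0.038² ≈ 665.10 → 666.
Additional respondents: 666 − 318 = 348.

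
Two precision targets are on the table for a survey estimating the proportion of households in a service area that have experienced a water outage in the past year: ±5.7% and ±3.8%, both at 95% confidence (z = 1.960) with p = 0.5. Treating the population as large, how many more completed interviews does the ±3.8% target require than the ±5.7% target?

370

At ±5.7%: n = 1.960² × 0.2500 / 0.057² ≈ 295.60 → 296.
At ±3.8%: n = 1.960² × 0.2500 / 0.038² ≈ 665.10 → 666.
Additional respondents: 666 − 296 = 370.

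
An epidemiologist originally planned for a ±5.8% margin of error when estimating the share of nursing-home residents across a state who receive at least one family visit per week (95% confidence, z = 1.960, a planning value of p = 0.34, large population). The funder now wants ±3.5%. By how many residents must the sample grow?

At ±5.8%: n = 1.960² × 0.2244 / 0.058² ≈ 256.26 → 257.
At ±3.5%: n = 1.960² × 0.2244 / 0.035² ≈ 703.72 → 704.
Additional respondents: 704 − 257 = 447.

447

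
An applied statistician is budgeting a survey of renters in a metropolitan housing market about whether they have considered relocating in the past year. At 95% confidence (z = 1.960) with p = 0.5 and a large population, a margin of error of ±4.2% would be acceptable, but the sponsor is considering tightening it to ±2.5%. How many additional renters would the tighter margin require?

992

At ±4.2%: n = 1.960² × 0.2500 / 0.042² ≈ 544.44 → 545.
At ±2.5%: n = 1.960² × 0.2500 / 0.025² ≈ 1536.64 → 1537.
Additional respondents: 1537 − 545 = 992.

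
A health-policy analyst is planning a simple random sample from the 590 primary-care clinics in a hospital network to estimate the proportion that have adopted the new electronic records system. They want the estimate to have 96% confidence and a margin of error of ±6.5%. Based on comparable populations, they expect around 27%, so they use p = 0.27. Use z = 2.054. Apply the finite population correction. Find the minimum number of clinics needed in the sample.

148

Unadjusted: n₀ = 2.054² × 0.27 × 0.73 / 0.065² ≈ 196.82, so n₀ = 197.
Finite population correction with N = 590: n = n₀ / (1 + (n₀−1)/N) = 197 / (1 + 196/590) = 197 / 1.3322 ≈ 147.88.
Rounding up, n = 148.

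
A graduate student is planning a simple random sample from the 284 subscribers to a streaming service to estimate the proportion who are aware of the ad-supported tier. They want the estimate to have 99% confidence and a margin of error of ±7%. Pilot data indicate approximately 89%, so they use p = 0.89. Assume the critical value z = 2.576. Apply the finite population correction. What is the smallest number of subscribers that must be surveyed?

91

Unadjusted: n₀ = 2.576² × 0.89 × 0.11 / 0.070² ≈ 132.58, so n₀ = 133.
Finite population correction with N = 284: n = n₀ / (1 + (n₀−1)/N) = 133 / (1 + 132/284) = 133 / 1.4648 ≈ 90.80.
Rounding up, n = 91.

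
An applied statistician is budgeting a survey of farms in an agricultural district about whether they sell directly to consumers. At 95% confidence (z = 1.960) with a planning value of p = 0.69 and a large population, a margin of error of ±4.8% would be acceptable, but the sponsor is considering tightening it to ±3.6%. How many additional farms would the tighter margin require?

278

At ±4.8%: n = 1.960² × 0.2139 / 0.048² ≈ 356.65 → 357.
At ±3.6%: n = 1.960² × 0.2139 / 0.036² ≈ 634.04 → 635.
Additional respondents: 635 − 357 = 278.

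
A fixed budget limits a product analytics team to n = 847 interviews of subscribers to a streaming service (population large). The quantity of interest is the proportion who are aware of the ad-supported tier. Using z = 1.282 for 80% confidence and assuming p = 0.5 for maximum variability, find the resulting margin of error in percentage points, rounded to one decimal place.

2.2

SE(p̂) = √[p(1−p)/n] = √[0.2500/847] = 0.01718.
E = z × SE = 1.282 × 0.01718 = 0.02203, or 2.2 percentage points.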